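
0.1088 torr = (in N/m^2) 14.51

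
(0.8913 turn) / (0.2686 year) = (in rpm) 6.313e-06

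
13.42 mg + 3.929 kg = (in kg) 3.929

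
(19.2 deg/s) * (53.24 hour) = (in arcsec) 1.325e+10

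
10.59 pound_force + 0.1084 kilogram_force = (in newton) 48.17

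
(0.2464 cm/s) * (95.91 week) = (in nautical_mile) 77.17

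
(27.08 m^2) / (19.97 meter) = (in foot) 4.449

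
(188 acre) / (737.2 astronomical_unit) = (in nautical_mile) 3.725e-12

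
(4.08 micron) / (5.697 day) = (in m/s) 8.289e-12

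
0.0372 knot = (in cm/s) 1.914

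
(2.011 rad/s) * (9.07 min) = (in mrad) 1.094e+06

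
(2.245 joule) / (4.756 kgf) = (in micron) 4.813e+04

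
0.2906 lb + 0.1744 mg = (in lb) 0.2906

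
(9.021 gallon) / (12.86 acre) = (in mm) 0.0006562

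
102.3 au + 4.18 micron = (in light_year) 0.001618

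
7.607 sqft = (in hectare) 7.067e-05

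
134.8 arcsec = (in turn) 0.000104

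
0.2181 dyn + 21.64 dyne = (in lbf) 4.914e-05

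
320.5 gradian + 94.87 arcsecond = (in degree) 288.5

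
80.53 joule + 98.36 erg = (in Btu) 0.07633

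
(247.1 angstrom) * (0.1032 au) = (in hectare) 0.03815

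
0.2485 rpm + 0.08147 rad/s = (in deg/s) 6.159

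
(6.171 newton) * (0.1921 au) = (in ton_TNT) 42.39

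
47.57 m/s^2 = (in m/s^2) 47.57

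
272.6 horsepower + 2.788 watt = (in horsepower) 272.6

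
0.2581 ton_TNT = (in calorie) 2.581e+08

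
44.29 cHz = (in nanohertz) 4.429e+08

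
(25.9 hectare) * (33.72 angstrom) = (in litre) 0.8733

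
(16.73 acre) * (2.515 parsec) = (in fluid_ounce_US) 1.777e+26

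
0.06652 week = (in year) 0.001276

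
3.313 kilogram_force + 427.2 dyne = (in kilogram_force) 3.313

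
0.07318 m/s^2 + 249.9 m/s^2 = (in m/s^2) 250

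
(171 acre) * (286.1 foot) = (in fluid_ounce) 2.041e+12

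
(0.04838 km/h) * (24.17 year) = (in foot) 3.361e+07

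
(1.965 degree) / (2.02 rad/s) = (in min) 0.000283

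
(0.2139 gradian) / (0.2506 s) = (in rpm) 0.128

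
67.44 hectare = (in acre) 166.6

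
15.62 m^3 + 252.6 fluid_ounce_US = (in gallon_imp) 3438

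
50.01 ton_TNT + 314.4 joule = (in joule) 2.092e+11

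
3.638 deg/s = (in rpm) 0.6063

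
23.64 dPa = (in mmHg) 0.01773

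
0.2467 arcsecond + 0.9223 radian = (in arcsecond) 1.902e+05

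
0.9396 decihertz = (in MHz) 9.396e-08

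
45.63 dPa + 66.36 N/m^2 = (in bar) 0.0007092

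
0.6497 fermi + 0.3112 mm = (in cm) 0.03112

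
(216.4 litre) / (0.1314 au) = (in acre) 2.72e-15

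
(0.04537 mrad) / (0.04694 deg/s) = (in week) 9.157e-08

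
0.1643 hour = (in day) 0.006846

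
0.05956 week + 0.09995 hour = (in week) 0.06015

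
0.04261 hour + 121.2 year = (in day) 4.424e+04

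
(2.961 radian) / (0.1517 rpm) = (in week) 0.0003082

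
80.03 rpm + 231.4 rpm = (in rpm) 311.4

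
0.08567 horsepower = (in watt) 63.88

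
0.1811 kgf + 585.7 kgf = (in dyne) 5.746e+08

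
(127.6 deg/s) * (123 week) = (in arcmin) 5.695e+11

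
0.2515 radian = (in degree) 14.41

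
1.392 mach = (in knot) 921.3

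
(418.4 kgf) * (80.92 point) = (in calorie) 27.99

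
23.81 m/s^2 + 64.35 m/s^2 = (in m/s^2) 88.16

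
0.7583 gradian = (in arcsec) 2457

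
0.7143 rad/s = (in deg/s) 40.93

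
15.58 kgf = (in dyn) 1.528e+07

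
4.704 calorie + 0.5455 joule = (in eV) 1.262e+20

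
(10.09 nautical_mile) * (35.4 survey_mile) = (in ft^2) 1.146e+10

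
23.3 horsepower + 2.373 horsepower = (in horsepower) 25.67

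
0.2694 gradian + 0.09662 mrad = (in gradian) 0.2756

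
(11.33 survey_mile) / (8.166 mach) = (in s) 6.558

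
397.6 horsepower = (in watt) 2.965e+05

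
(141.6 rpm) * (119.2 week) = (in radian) 1.069e+09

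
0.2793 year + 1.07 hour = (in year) 0.2794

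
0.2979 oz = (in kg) 0.008445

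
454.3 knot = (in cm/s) 2.337e+04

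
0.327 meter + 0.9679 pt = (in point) 927.9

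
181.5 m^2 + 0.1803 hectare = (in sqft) 2.136e+04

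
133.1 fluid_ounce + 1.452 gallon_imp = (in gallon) 2.784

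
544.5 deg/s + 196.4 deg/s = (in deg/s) 740.9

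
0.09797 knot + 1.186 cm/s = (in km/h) 0.2241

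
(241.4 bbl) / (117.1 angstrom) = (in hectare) 3.278e+05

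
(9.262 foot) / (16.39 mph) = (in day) 4.459e-06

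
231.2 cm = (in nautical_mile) 0.001248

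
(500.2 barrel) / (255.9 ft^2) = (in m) 3.345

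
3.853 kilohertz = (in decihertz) 3.853e+04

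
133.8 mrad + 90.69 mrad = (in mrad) 224.5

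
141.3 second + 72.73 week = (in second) 4.399e+07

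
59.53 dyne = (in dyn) 59.53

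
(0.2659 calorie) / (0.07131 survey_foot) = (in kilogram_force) 5.219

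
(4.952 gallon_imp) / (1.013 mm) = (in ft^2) 239.2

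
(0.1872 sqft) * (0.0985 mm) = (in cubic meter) 1.713e-06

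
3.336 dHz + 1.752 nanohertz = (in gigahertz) 3.336e-10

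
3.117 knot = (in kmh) 5.773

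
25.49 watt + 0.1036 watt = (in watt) 25.59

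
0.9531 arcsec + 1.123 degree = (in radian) 0.0196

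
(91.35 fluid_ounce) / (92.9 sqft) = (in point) 0.8873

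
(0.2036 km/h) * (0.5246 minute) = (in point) 5046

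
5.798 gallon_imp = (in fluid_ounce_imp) 927.7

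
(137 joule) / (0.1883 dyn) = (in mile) 4.521e+04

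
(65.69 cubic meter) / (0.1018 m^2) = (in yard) 705.7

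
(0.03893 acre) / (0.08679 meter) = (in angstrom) 1.815e+13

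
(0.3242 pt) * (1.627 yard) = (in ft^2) 0.001832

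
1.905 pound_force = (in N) 8.474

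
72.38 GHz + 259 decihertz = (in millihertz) 7.238e+13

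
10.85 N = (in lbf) 2.439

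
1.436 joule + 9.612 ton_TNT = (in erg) 4.022e+17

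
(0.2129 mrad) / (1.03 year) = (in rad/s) 6.554e-12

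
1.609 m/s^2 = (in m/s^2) 1.609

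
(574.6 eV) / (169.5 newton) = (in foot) 1.782e-18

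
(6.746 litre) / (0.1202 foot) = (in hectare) 1.841e-05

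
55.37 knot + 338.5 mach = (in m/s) 1.153e+05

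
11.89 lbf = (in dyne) 5.289e+06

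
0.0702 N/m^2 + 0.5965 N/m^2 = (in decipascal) 6.667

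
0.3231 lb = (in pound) 0.3231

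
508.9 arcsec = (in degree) 0.1414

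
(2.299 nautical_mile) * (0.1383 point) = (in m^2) 0.2077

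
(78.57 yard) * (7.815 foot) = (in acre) 0.04229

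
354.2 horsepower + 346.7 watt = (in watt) 2.645e+05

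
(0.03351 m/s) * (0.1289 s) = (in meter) 0.004319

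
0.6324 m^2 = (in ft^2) 6.807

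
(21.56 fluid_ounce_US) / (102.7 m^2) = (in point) 0.0176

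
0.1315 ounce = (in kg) 0.003728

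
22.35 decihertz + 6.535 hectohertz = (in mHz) 6.557e+05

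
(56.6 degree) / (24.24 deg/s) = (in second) 2.335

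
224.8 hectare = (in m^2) 2.248e+06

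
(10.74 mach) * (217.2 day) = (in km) 6.863e+07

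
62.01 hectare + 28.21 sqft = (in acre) 153.2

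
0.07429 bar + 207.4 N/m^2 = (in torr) 57.28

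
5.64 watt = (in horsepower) 0.007563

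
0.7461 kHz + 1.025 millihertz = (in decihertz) 7461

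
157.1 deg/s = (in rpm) 26.18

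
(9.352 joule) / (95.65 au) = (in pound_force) 1.469e-13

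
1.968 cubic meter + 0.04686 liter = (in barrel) 12.38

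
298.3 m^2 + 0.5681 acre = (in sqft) 2.796e+04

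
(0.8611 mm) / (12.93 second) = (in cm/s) 0.00666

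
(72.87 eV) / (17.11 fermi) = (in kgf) 6.958e-05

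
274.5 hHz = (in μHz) 2.745e+10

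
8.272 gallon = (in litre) 31.31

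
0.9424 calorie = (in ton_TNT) 9.424e-10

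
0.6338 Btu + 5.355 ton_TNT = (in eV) 1.398e+29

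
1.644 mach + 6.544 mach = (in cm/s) 2.788e+05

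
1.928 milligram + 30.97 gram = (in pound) 0.06828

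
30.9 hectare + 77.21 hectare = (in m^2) 1.081e+06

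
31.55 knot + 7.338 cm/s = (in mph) 36.47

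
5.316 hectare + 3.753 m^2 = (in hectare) 5.316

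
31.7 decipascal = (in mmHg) 0.02378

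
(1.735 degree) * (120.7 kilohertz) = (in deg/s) 2.094e+05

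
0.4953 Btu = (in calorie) 124.9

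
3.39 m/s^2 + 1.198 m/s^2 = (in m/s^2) 4.588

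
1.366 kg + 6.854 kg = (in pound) 18.12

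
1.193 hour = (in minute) 71.58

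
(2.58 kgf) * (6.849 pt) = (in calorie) 0.01461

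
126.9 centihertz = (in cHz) 126.9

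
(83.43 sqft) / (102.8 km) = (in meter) 7.54e-05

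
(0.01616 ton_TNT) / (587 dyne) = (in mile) 7.157e+06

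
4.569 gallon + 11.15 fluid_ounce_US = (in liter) 17.63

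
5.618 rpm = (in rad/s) 0.5883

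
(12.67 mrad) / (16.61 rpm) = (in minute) 0.0001214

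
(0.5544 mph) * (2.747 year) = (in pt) 6.086e+10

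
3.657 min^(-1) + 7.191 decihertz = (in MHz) 7.801e-07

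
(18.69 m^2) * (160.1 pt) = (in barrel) 6.64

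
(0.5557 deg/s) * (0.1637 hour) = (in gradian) 363.9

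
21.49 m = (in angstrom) 2.149e+11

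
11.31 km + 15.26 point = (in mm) 1.131e+07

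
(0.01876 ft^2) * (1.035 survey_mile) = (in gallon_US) 766.9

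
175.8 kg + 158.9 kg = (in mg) 3.347e+08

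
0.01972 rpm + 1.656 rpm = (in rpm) 1.676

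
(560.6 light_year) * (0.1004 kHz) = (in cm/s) 5.325e+22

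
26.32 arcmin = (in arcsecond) 1579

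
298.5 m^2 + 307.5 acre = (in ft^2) 1.34e+07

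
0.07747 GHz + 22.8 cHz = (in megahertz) 77.47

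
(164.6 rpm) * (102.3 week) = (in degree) 6.11e+10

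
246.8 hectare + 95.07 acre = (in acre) 704.9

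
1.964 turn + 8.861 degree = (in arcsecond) 2.577e+06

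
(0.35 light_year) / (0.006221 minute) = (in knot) 1.724e+16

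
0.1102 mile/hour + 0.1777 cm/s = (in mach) 0.0001499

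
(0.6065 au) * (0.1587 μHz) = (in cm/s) 1.44e+06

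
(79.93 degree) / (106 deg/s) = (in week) 1.247e-06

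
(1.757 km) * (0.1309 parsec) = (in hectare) 7.097e+14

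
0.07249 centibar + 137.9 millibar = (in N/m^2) 1.386e+04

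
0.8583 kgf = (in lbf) 1.892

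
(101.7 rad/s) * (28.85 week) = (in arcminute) 6.1e+12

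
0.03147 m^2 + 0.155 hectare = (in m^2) 1550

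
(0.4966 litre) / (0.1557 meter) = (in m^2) 0.003189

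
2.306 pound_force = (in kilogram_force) 1.046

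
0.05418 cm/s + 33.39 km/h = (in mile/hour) 20.75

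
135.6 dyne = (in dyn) 135.6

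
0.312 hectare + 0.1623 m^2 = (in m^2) 3120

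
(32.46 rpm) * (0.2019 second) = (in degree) 39.32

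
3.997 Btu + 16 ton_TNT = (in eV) 4.178e+29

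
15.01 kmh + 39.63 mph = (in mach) 0.06428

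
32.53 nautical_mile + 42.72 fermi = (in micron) 6.025e+10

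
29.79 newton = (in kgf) 3.038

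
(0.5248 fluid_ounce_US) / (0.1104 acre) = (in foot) 1.14e-07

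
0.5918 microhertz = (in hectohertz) 5.918e-09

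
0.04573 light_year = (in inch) 1.703e+16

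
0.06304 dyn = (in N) 6.304e-07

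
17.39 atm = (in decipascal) 1.762e+07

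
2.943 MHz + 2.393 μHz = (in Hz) 2.943e+06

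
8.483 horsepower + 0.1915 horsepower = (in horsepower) 8.675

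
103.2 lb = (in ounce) 1651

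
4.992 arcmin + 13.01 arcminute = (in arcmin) 18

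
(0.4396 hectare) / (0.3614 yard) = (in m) 1.33e+04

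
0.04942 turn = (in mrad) 310.5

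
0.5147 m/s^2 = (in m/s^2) 0.5147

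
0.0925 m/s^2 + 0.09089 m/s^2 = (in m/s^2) 0.1834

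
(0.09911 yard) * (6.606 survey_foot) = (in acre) 4.509e-05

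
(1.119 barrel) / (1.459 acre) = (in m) 3.013e-05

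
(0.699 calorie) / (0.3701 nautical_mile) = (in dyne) 426.7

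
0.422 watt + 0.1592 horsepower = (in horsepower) 0.1598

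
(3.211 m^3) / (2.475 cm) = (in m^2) 129.7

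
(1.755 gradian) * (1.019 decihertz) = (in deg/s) 0.161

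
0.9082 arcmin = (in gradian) 0.01682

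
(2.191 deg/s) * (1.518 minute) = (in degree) 199.6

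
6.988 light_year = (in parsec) 2.143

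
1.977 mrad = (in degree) 0.1133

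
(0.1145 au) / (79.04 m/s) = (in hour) 6.02e+04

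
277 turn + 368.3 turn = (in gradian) 2.581e+05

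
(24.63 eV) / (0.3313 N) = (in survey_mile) 7.401e-21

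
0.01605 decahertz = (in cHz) 16.05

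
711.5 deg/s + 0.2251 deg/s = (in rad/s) 12.42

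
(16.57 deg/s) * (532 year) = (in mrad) 4.852e+12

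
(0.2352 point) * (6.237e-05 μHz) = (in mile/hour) 1.158e-14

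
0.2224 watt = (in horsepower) 0.0002982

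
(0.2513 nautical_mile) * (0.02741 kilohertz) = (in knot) 2.48e+04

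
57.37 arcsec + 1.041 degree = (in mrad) 18.45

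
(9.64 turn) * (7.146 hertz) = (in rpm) 4133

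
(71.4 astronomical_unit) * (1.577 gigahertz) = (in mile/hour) 3.768e+22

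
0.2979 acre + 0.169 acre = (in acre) 0.4669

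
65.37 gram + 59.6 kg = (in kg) 59.67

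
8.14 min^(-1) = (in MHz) 1.357e-07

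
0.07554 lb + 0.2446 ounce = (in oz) 1.453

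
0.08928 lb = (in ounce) 1.428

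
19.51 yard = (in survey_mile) 0.01109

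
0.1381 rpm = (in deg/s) 0.8286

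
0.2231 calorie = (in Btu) 0.0008847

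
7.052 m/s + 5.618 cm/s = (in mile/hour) 15.9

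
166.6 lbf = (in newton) 741.1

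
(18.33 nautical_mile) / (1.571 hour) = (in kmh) 21.61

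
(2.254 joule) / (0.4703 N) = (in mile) 0.002978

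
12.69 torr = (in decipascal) 1.692e+04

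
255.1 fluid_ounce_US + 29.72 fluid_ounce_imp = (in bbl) 0.05276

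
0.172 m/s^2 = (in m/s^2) 0.172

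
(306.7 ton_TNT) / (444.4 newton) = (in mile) 1.794e+06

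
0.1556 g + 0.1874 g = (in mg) 343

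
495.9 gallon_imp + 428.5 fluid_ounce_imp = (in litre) 2267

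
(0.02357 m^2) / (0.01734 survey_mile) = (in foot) 0.002771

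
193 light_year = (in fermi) 1.826e+33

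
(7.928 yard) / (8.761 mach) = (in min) 4.05e-05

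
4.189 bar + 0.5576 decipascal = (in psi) 60.76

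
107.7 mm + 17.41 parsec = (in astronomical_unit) 3.591e+06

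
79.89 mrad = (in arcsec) 1.648e+04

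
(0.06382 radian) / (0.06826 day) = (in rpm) 0.0001033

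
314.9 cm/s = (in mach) 0.009248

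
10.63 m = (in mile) 0.006605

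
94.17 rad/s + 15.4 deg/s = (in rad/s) 94.44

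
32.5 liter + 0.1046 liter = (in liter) 32.6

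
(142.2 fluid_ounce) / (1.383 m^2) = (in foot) 0.009976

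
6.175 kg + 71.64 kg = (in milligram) 7.782e+07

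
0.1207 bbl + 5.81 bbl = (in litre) 942.9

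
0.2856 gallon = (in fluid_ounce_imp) 38.05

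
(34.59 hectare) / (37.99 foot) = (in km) 29.87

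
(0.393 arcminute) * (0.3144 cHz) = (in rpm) 3.432e-06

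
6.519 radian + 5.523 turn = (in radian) 41.22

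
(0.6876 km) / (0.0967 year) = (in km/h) 0.0008117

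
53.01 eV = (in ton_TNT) 2.03e-27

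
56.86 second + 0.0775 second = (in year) 1.805e-06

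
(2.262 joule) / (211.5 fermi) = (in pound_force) 2.404e+12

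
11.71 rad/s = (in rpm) 111.8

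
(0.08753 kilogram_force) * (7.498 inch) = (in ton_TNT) 3.907e-11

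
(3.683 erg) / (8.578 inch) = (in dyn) 0.169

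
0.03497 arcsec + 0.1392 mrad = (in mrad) 0.1394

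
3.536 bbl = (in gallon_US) 148.5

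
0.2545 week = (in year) 0.004881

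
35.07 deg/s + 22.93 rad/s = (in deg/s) 1349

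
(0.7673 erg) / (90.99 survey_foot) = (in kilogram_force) 2.821e-10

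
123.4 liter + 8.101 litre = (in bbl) 0.8271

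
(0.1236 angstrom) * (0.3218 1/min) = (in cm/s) 6.629e-12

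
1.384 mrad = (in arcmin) 4.758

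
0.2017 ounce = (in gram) 5.718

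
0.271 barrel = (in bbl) 0.271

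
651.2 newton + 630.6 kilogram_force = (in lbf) 1537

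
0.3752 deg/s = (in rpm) 0.06253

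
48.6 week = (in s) 2.939e+07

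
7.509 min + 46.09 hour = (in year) 0.005276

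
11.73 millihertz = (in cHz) 1.173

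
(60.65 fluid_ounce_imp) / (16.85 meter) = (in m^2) 0.0001023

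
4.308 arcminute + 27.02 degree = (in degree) 27.09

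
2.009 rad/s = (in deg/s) 115.1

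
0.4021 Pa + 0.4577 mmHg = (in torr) 0.4607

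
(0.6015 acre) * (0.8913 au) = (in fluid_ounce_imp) 1.142e+19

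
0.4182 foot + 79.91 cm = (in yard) 1.013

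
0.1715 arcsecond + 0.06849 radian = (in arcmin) 235.5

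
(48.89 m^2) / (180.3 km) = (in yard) 0.0002965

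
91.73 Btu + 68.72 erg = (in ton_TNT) 2.313e-05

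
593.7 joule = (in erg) 5.937e+09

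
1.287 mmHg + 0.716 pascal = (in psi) 0.02499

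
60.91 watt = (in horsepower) 0.08168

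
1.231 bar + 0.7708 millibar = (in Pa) 1.232e+05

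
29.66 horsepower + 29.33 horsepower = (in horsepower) 58.99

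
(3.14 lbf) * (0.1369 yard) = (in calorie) 0.4179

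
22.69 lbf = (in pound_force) 22.69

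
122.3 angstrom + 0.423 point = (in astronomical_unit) 9.976e-16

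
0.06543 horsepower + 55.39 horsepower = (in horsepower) 55.46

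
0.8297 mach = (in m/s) 282.5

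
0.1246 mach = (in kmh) 152.7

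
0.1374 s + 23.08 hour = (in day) 0.9617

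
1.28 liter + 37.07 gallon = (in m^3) 0.1416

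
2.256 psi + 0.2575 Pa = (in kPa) 15.55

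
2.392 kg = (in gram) 2392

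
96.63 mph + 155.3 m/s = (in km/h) 714.6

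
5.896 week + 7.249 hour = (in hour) 997.8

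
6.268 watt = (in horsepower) 0.008406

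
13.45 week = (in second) 8.135e+06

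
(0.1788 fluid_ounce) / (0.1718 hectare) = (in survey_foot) 1.01e-08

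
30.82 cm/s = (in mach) 0.0009051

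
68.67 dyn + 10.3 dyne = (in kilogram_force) 8.053e-05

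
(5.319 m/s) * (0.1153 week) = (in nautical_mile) 200.3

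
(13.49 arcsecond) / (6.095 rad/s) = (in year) 3.403e-13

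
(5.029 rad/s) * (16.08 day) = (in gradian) 4.448e+08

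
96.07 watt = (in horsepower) 0.1288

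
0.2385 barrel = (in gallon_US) 10.02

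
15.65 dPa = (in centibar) 0.001565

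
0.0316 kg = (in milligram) 3.16e+04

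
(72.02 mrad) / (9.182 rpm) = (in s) 0.0749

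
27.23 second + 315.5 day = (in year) 0.8644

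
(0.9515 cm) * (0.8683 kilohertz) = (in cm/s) 826.2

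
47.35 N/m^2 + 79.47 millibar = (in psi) 1.159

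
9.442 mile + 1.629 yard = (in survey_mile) 9.443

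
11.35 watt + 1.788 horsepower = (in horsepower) 1.803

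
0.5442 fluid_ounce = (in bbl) 0.0001012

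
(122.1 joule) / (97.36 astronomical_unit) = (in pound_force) 1.885e-12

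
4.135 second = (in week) 6.837e-06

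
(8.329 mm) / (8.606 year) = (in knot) 5.965e-11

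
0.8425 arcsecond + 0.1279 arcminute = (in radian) 4.129e-05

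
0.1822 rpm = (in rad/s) 0.01908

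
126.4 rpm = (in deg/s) 758.4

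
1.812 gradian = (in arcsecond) 5871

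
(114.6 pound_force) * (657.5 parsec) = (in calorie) 2.472e+21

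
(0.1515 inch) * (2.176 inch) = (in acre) 5.256e-08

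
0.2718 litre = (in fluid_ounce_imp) 9.566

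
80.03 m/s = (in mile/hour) 179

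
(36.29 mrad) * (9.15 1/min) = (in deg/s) 0.3171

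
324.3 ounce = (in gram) 9194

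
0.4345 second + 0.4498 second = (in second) 0.8843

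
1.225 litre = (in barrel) 0.007705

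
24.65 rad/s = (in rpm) 235.4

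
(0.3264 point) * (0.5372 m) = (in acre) 1.529e-08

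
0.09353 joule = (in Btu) 8.865e-05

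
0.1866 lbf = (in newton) 0.83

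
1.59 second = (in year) 5.042e-08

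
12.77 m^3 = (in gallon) 3373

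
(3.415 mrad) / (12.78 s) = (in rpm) 0.002552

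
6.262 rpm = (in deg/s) 37.57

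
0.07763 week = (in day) 0.5434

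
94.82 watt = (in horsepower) 0.1272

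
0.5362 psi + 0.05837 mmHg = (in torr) 27.79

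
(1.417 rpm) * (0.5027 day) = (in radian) 6445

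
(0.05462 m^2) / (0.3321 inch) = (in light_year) 6.844e-16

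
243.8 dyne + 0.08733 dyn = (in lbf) 0.0005483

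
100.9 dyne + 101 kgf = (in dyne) 9.905e+07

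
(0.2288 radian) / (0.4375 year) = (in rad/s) 1.658e-08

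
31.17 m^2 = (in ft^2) 335.5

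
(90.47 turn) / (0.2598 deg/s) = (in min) 2089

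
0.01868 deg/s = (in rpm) 0.003113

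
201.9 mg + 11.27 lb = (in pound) 11.27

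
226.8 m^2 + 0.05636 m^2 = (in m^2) 226.9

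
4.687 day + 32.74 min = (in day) 4.71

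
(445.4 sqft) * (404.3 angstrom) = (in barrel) 1.052e-05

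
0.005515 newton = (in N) 0.005515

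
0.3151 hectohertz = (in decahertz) 3.151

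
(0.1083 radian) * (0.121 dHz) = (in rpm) 0.01251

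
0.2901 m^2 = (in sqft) 3.123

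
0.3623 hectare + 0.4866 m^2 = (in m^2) 3623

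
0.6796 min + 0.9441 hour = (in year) 0.0001091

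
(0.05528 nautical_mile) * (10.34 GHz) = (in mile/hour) 2.368e+12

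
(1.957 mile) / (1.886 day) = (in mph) 0.04324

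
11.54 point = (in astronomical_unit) 2.721e-14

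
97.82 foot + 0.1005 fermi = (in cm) 2982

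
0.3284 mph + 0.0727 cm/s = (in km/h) 0.5311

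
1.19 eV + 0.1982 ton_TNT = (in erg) 8.293e+15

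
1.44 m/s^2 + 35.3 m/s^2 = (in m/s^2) 36.74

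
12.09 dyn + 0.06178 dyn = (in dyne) 12.15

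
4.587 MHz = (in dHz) 4.587e+07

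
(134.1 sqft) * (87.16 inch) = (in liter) 2.758e+04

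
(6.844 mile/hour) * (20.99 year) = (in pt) 5.741e+12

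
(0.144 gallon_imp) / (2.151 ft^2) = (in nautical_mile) 1.769e-06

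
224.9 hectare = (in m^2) 2.249e+06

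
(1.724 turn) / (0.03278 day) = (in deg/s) 0.2191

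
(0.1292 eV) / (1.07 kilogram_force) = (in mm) 1.973e-18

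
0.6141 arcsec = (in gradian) 0.0001895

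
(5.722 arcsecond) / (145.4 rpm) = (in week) 3.012e-12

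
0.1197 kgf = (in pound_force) 0.2639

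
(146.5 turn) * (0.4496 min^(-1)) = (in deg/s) 395.2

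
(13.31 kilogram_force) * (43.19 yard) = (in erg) 5.155e+10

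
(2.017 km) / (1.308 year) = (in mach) 1.436e-07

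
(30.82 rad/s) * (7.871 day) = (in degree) 1.201e+09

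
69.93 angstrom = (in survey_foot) 2.294e-08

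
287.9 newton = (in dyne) 2.879e+07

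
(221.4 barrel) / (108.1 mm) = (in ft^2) 3505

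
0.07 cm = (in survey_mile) 4.35e-07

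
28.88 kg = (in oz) 1019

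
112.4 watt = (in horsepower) 0.1507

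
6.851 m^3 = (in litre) 6851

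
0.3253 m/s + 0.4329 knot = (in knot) 1.065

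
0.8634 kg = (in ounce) 30.46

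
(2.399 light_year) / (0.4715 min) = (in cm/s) 8.023e+16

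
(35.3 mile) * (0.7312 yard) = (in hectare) 3.798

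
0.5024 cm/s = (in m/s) 0.005024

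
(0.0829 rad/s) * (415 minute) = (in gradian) 1.314e+05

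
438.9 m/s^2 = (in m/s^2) 438.9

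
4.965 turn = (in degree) 1787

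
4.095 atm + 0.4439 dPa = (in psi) 60.18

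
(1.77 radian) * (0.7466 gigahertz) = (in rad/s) 1.321e+09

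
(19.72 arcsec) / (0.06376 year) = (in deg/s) 2.724e-09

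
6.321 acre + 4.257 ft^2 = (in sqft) 2.753e+05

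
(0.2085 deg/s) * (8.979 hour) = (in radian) 117.6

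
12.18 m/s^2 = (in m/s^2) 12.18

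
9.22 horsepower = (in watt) 6875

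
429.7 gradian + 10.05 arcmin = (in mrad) 6753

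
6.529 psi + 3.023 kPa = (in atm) 0.4741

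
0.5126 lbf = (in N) 2.28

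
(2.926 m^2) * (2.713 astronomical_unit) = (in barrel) 7.469e+12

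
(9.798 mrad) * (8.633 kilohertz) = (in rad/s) 84.59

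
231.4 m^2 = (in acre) 0.05718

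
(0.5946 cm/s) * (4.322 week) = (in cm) 1.554e+06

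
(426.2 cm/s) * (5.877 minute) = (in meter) 1503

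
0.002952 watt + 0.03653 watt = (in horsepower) 5.295e-05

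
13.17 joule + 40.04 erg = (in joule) 13.17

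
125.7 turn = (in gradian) 5.028e+04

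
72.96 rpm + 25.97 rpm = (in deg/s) 593.6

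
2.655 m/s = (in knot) 5.161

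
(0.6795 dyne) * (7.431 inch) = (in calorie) 3.065e-07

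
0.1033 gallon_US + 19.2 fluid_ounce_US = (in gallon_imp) 0.2109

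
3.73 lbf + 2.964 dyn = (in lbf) 3.73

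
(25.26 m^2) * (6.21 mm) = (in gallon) 41.44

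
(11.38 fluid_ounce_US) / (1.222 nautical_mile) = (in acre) 3.675e-11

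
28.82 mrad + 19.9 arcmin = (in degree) 1.983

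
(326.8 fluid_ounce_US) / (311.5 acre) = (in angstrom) 76.67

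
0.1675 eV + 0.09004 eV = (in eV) 0.2575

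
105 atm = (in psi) 1543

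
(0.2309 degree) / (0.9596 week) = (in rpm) 6.631e-08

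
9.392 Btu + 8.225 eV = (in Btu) 9.392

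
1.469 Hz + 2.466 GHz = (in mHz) 2.466e+12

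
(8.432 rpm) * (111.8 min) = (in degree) 3.394e+05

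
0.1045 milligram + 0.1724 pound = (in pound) 0.1724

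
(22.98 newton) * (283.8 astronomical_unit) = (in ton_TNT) 2.332e+05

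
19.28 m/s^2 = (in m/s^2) 19.28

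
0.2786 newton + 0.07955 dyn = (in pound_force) 0.06263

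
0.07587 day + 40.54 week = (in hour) 6813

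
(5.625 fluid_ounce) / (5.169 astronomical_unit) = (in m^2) 2.151e-16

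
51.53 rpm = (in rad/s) 5.396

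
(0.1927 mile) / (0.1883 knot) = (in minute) 53.36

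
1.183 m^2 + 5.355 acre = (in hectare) 2.167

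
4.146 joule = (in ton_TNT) 9.909e-10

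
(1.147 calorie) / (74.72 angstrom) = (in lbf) 1.444e+08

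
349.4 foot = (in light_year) 1.126e-14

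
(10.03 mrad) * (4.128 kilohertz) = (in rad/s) 41.4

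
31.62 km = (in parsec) 1.025e-12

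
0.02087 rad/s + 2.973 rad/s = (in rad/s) 2.994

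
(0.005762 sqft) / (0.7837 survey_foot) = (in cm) 0.2241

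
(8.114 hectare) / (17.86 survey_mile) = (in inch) 111.1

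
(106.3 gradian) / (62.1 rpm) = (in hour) 7.132e-05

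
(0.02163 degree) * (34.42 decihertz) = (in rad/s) 0.001299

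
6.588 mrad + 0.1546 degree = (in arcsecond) 1915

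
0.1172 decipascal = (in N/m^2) 0.01172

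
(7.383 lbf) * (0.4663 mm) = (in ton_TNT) 3.66e-12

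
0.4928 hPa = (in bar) 0.0004928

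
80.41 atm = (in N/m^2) 8.148e+06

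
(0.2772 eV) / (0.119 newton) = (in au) 2.495e-30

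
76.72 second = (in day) 0.000888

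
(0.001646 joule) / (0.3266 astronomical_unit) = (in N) 3.369e-14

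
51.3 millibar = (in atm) 0.05063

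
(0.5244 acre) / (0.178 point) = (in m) 3.38e+07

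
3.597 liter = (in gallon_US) 0.9502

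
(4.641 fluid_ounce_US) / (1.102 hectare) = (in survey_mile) 7.739e-12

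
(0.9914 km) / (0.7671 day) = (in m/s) 0.01496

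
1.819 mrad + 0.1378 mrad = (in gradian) 0.1246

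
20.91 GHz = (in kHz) 2.091e+07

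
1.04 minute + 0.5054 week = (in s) 3.057e+05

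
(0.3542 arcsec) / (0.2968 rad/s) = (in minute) 9.643e-08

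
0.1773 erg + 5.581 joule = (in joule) 5.581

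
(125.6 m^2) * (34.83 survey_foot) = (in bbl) 8387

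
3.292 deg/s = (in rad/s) 0.05746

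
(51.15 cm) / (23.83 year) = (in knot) 1.323e-09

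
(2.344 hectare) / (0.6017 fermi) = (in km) 3.896e+16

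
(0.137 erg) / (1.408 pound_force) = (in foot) 7.177e-09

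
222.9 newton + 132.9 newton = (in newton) 355.8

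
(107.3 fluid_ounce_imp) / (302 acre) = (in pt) 7.071e-06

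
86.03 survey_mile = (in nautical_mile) 74.76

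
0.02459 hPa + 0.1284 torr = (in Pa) 19.58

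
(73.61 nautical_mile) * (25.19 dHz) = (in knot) 6.675e+05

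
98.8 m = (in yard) 108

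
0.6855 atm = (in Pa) 6.946e+04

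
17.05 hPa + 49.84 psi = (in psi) 50.09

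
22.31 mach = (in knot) 1.477e+04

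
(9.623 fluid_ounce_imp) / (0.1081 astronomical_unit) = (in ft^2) 1.82e-13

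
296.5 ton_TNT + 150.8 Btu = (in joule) 1.241e+12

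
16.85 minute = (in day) 0.0117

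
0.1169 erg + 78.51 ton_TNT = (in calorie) 7.851e+10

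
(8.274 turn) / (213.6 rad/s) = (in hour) 6.761e-05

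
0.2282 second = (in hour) 6.339e-05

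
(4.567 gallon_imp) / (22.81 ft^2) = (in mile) 6.088e-06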